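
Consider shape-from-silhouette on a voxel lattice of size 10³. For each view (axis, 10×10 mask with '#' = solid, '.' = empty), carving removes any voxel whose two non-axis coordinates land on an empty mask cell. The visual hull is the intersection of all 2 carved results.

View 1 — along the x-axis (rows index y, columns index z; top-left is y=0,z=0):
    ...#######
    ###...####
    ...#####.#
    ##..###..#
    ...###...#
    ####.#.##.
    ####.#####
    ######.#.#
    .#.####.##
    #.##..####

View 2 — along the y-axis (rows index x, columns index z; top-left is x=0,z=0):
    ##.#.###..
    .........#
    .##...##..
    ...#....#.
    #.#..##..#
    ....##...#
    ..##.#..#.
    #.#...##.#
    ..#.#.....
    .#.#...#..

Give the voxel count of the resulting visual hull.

241 voxels

initial block: 10^3 = 1000
V1 x: intersect with YZ mask (68 set) -- 680 left
V2 y: intersect with XZ mask (35 set) -- 241 left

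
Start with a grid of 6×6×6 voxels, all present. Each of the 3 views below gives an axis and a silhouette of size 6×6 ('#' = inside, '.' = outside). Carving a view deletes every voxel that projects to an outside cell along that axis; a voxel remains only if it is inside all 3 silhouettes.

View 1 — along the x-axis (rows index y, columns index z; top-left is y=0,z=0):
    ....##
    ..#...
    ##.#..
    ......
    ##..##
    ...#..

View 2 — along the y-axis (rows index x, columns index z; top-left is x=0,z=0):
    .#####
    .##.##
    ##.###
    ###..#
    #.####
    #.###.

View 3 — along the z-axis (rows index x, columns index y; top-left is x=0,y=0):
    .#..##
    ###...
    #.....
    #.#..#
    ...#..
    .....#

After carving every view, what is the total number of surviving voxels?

remaining voxels: 15

start: 6×6×6 = 216 voxels
V1 x: intersect with YZ mask (11 set) -- 66 left
V2 y: intersect with XZ mask (27 set) -- 49 left
V3 z: intersect with XY mask (12 set) -- 15 left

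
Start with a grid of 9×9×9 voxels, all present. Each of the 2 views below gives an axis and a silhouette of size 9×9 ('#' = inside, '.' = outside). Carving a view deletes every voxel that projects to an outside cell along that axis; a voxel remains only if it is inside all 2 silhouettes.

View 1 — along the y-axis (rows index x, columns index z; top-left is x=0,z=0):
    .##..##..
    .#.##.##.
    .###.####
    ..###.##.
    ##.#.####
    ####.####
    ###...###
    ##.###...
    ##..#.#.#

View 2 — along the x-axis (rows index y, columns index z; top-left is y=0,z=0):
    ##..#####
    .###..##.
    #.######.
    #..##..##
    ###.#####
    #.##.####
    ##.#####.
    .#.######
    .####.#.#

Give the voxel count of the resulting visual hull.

voxel count = 345

full grid |V| = 729
step 1: project along y, AND mask (52/81) → |grid| = 468
step 2: project along x, AND mask (59/81) → |grid| = 345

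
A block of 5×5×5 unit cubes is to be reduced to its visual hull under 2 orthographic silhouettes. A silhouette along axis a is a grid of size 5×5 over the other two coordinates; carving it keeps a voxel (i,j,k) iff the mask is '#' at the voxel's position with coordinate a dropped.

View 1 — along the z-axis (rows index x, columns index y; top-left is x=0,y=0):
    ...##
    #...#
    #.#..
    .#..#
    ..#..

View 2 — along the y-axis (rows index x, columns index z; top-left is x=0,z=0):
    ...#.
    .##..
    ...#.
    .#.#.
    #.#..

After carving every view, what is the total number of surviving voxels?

voxel count = 14

initial block: 5^3 = 125
V1 z: intersect with XY mask (9 set) -- 45 left
V2 y: intersect with XZ mask (8 set) -- 14 left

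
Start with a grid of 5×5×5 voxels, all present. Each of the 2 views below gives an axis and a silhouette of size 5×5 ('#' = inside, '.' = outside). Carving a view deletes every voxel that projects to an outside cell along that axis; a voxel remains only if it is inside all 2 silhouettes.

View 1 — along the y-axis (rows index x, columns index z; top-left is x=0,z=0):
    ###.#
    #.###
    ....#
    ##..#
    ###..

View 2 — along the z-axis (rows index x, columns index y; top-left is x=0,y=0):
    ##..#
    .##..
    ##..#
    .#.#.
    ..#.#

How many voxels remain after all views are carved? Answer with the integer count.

full grid |V| = 125
step 1: project along y, AND mask (15/25) → |grid| = 75
step 2: project along z, AND mask (12/25) → |grid| = 35

remaining voxels: 35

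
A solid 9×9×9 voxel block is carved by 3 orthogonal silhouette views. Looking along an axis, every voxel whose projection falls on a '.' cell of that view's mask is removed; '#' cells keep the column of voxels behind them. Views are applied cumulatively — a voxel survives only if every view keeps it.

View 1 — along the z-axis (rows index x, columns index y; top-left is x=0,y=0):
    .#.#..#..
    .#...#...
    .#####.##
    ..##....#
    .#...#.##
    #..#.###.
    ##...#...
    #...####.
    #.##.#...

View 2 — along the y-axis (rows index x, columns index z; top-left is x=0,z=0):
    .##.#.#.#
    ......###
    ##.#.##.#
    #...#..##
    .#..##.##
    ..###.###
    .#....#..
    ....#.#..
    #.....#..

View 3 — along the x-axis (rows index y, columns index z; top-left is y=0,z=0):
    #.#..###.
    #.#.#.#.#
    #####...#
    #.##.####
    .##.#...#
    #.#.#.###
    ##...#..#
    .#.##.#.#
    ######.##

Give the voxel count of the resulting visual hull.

voxel count = 97

initial block: 9^3 = 729
carve view 1 (along z, XY-mask fill 36/81): 324 voxels remain
carve view 2 (along y, XZ-mask fill 35/81): 149 voxels remain
carve view 3 (along x, YZ-mask fill 50/81): 97 voxels remain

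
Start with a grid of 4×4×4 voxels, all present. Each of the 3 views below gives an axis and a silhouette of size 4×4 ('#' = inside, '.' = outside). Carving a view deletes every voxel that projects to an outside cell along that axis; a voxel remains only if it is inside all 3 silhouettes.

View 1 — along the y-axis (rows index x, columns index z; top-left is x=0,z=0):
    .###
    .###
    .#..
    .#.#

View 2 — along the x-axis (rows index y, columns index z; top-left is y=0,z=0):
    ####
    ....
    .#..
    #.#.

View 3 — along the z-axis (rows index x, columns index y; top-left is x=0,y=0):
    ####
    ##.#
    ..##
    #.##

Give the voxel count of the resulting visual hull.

13 voxels

initial block: 4^3 = 64
after view 1 [y-axis, 9 of 16 cells solid] → remaining = 36
after view 2 [x-axis, 7 of 16 cells solid] → remaining = 15
after view 3 [z-axis, 12 of 16 cells solid] → remaining = 13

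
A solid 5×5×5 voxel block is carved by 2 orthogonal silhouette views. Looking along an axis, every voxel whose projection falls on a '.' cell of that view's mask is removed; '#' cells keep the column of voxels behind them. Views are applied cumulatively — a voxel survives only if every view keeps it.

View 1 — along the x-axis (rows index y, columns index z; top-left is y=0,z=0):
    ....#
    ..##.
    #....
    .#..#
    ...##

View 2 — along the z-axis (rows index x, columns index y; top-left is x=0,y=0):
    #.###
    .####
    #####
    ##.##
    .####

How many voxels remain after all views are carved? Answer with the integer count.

before carving: 125 voxels (5×5×5)
V1 x: intersect with YZ mask (8 set) -- 40 left
V2 z: intersect with XY mask (21 set) -- 35 left

voxel count = 35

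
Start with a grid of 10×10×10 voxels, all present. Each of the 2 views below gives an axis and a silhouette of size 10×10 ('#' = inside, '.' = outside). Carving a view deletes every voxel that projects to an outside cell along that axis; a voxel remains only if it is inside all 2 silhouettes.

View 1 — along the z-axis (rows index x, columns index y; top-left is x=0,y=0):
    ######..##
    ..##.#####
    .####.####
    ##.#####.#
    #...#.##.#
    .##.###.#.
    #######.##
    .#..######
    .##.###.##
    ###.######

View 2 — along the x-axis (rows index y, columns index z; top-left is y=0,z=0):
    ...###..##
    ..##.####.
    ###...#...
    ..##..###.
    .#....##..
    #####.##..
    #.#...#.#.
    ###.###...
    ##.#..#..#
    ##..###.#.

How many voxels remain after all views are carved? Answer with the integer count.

initial block: 10^3 = 1000
after view 1 [z-axis, 74 of 100 cells solid] → remaining = 740
after view 2 [x-axis, 51 of 100 cells solid] → remaining = 375

|visual hull| = 375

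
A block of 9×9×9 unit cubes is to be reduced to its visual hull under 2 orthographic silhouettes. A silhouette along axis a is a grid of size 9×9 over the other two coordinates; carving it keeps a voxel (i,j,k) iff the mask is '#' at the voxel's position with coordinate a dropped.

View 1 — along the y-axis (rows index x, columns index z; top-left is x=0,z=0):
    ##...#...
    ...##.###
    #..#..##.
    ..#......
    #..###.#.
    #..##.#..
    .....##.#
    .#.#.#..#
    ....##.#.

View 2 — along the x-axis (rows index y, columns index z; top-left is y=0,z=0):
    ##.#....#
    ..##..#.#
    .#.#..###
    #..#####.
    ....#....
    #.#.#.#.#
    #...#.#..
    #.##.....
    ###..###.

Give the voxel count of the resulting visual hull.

remaining voxels: 133

full grid |V| = 729
  1. axis=1 (XZ plane), |mask|=32  ⇒  voxels=288
  2. axis=0 (YZ plane), |mask|=37  ⇒  voxels=133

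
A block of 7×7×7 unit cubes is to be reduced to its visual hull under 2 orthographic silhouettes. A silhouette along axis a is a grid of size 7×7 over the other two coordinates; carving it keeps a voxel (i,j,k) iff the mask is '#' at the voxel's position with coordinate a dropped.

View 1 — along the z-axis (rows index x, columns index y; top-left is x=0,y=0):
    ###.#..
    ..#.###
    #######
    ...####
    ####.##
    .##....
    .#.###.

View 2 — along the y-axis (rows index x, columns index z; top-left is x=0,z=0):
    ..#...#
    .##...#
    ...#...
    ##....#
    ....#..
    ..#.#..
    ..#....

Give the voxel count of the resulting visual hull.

|visual hull| = 53

before carving: 343 voxels (7×7×7)
after view 1 [z-axis, 31 of 49 cells solid] → remaining = 217
after view 2 [y-axis, 13 of 49 cells solid] → remaining = 53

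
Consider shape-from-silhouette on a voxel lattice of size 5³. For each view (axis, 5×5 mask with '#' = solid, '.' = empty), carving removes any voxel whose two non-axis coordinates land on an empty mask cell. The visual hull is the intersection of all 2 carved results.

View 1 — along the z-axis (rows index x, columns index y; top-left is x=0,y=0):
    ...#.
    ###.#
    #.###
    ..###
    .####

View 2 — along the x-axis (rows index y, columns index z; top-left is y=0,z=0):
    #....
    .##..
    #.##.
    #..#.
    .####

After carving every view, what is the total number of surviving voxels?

|visual hull| = 42

full grid |V| = 125
after view 1 [z-axis, 16 of 25 cells solid] → remaining = 80
after view 2 [x-axis, 12 of 25 cells solid] → remaining = 42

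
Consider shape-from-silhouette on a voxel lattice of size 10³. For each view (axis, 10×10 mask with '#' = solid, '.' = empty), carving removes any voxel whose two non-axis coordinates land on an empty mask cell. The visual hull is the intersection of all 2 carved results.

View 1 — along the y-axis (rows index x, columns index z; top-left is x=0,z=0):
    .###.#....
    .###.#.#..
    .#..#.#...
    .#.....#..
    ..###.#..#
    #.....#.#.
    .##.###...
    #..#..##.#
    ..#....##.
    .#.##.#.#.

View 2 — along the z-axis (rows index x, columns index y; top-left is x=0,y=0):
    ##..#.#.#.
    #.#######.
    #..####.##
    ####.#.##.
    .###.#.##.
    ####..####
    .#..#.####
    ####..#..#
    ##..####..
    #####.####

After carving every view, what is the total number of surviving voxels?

before carving: 1000 voxels (10×10×10)
after view 1 [y-axis, 40 of 100 cells solid] → remaining = 400
after view 2 [z-axis, 68 of 100 cells solid] → remaining = 272

|visual hull| = 272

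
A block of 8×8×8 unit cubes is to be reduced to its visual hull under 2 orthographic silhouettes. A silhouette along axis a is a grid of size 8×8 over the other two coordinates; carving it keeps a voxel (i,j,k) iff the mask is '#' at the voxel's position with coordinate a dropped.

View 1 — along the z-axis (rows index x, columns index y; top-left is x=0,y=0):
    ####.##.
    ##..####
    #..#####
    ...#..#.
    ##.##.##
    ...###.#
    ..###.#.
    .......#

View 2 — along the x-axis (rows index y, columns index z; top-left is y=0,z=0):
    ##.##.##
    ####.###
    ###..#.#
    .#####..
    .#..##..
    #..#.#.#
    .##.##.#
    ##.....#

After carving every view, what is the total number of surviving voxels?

before carving: 512 voxels (8×8×8)
V1 z: intersect with XY mask (35 set) -- 280 left
V2 x: intersect with YZ mask (38 set) -- 161 left

voxel count = 161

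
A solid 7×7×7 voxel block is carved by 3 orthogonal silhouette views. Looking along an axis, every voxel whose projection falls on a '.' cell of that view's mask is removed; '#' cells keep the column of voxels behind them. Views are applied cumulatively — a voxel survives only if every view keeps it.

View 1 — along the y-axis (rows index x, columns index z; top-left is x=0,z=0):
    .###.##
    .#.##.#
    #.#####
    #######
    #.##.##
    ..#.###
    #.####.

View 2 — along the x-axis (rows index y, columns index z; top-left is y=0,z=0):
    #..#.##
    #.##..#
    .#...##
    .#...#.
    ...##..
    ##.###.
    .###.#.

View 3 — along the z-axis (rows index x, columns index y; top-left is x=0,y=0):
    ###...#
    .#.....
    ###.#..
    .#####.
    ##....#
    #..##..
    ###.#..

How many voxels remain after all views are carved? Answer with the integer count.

67 voxels

before carving: 343 voxels (7×7×7)
[1] y-view keeps 36 columns → grid now 252
[2] x-view keeps 24 columns → grid now 124
[3] z-view keeps 24 columns → grid now 67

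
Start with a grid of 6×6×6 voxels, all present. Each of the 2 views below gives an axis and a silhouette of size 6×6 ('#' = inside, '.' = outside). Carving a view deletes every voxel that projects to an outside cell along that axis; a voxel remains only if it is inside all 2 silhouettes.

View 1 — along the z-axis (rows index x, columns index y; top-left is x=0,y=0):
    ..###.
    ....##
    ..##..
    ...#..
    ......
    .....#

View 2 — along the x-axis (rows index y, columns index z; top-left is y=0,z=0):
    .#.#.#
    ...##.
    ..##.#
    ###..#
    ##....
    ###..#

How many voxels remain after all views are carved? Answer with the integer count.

start: 6×6×6 = 216 voxels
after view 1 [z-axis, 9 of 36 cells solid] → remaining = 54
after view 2 [x-axis, 18 of 36 cells solid] → remaining = 30

|visual hull| = 30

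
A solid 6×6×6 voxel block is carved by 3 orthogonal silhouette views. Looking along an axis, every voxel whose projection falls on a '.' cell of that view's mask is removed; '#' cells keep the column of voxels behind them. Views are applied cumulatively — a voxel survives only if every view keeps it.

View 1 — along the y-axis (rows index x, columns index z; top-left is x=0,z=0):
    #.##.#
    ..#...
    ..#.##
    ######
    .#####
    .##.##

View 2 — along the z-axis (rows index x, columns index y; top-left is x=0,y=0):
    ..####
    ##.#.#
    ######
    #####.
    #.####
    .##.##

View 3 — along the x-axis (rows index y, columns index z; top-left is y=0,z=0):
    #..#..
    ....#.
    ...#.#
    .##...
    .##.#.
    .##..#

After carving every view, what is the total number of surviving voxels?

start: 6×6×6 = 216 voxels
carve view 1 (along y, XZ-mask fill 23/36): 138 voxels remain
carve view 2 (along z, XY-mask fill 28/36): 109 voxels remain
carve view 3 (along x, YZ-mask fill 13/36): 44 voxels remain

voxel count = 44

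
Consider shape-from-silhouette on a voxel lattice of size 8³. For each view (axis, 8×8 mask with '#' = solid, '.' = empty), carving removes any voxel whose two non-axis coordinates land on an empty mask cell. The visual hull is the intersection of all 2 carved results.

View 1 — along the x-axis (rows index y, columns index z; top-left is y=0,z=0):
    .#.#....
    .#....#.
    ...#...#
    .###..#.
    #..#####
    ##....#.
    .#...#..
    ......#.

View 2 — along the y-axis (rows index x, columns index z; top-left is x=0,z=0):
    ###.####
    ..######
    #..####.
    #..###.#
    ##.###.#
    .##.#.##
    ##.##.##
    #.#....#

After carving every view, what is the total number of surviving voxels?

initial block: 8^3 = 512
after view 1 [x-axis, 22 of 64 cells solid] → remaining = 176
after view 2 [y-axis, 43 of 64 cells solid] → remaining = 112

112 voxels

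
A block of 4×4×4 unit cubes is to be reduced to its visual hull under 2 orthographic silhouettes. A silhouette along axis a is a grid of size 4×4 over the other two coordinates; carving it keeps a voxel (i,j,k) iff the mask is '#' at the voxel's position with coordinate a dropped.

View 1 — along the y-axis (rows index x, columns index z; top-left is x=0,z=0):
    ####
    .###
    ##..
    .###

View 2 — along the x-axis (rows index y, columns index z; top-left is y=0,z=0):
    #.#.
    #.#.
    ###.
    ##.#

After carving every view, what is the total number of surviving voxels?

28 voxels

before carving: 64 voxels (4×4×4)
step 1: project along y, AND mask (12/16) → |grid| = 48
step 2: project along x, AND mask (10/16) → |grid| = 28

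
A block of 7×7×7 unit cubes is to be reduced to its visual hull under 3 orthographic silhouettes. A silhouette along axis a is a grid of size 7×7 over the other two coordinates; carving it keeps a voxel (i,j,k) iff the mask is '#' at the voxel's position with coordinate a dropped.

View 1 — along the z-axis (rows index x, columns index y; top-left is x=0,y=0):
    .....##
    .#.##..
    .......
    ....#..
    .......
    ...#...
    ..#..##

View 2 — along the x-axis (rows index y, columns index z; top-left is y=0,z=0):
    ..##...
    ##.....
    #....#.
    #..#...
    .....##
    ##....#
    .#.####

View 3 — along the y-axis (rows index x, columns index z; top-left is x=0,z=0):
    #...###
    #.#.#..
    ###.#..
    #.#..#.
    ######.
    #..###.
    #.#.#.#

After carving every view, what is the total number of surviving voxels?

initial block: 7^3 = 343
after view 1 [z-axis, 10 of 49 cells solid] → remaining = 70
after view 2 [x-axis, 18 of 49 cells solid] → remaining = 28
after view 3 [y-axis, 28 of 49 cells solid] → remaining = 15

remaining voxels: 15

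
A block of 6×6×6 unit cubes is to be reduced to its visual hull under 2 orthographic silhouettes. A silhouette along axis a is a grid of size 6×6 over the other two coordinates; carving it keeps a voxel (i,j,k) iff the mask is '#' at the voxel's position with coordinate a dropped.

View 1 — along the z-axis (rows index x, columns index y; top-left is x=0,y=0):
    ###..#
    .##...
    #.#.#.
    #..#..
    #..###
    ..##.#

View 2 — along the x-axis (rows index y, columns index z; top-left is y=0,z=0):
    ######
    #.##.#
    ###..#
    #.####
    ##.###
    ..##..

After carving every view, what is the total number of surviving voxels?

79 voxels

full grid |V| = 216
after view 1 [z-axis, 18 of 36 cells solid] → remaining = 108
after view 2 [x-axis, 26 of 36 cells solid] → remaining = 79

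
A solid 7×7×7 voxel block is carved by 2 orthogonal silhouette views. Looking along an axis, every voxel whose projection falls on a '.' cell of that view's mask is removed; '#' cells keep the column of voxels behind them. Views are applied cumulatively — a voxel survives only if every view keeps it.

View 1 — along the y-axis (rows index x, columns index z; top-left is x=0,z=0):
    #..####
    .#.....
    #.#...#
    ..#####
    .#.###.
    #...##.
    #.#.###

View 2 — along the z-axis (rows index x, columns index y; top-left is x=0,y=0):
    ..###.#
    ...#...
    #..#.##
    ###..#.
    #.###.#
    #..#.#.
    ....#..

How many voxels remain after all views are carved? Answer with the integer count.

start: 7×7×7 = 343 voxels
after view 1 [y-axis, 26 of 49 cells solid] → remaining = 182
after view 2 [z-axis, 22 of 49 cells solid] → remaining = 87

|visual hull| = 87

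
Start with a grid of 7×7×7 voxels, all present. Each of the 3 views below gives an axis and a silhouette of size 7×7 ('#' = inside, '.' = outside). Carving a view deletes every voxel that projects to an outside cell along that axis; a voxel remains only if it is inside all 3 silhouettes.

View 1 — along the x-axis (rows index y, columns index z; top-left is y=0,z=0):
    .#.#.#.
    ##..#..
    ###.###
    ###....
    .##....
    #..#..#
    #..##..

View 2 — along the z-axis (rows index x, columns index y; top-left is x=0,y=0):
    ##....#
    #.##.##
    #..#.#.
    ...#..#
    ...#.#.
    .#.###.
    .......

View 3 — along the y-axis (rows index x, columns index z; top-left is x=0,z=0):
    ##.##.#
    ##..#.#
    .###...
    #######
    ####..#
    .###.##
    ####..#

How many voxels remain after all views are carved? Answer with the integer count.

before carving: 343 voxels (7×7×7)
after view 1 [x-axis, 23 of 49 cells solid] → remaining = 161
after view 2 [z-axis, 19 of 49 cells solid] → remaining = 59
after view 3 [y-axis, 34 of 49 cells solid] → remaining = 43

43 voxels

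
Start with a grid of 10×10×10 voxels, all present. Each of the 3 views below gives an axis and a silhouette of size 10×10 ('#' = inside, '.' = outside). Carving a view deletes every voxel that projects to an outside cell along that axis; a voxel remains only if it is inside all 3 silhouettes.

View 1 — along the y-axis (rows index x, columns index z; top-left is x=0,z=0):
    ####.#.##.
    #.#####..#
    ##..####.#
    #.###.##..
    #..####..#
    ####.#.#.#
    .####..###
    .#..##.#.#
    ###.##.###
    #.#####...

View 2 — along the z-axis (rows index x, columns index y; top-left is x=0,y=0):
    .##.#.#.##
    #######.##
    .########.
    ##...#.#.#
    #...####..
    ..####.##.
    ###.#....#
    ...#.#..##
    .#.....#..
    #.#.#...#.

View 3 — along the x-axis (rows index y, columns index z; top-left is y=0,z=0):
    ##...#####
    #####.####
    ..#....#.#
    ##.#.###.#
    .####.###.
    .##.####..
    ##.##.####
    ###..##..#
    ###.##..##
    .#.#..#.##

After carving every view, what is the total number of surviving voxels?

|visual hull| = 229

start: 10×10×10 = 1000 voxels
after view 1 [y-axis, 66 of 100 cells solid] → remaining = 660
after view 2 [z-axis, 54 of 100 cells solid] → remaining = 358
after view 3 [x-axis, 65 of 100 cells solid] → remaining = 229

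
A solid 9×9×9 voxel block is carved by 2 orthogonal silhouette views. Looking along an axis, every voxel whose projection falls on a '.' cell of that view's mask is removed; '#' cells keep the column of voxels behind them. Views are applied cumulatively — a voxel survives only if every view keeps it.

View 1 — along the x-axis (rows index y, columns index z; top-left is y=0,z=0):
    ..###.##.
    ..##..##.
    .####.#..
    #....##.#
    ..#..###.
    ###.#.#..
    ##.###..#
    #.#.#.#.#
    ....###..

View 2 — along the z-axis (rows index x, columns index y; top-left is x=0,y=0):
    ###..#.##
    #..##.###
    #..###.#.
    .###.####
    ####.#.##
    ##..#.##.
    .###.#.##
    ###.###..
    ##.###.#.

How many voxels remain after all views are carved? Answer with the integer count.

before carving: 729 voxels (9×9×9)
after view 1 [x-axis, 41 of 81 cells solid] → remaining = 369
after view 2 [z-axis, 54 of 81 cells solid] → remaining = 246

246 voxels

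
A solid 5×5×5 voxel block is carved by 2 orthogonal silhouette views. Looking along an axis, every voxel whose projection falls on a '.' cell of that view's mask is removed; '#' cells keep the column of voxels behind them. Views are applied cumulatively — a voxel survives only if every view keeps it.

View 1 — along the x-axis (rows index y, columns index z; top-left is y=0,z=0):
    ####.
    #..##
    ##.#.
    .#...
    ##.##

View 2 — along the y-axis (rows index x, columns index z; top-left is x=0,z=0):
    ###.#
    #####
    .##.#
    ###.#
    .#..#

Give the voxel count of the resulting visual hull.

initial block: 5^3 = 125
  1. axis=0 (YZ plane), |mask|=15  ⇒  voxels=75
  2. axis=1 (XZ plane), |mask|=18  ⇒  voxels=50

remaining voxels: 50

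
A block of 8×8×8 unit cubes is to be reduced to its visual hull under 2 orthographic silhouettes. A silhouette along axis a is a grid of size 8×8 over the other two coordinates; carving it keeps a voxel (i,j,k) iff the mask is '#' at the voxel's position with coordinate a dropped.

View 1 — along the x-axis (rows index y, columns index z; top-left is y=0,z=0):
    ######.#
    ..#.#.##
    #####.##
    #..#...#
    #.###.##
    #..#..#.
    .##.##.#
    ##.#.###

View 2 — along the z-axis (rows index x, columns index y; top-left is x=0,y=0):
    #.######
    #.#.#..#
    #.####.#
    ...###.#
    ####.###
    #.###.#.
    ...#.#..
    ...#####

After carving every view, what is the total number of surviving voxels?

before carving: 512 voxels (8×8×8)
after view 1 [x-axis, 41 of 64 cells solid] → remaining = 328
after view 2 [z-axis, 40 of 64 cells solid] → remaining = 205

remaining voxels: 205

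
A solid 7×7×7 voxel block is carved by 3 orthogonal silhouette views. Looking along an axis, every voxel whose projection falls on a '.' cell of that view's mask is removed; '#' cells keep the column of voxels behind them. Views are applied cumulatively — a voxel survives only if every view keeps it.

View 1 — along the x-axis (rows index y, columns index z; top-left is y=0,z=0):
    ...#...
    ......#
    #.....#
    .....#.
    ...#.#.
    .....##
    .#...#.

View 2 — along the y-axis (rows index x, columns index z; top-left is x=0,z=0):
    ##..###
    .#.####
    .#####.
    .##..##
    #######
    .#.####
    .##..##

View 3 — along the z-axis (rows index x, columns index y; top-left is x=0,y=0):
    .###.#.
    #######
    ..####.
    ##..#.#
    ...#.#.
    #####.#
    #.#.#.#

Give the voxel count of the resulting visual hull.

remaining voxels: 39

full grid |V| = 343
V1 x: intersect with YZ mask (11 set) -- 77 left
V2 y: intersect with XZ mask (35 set) -- 63 left
V3 z: intersect with XY mask (31 set) -- 39 left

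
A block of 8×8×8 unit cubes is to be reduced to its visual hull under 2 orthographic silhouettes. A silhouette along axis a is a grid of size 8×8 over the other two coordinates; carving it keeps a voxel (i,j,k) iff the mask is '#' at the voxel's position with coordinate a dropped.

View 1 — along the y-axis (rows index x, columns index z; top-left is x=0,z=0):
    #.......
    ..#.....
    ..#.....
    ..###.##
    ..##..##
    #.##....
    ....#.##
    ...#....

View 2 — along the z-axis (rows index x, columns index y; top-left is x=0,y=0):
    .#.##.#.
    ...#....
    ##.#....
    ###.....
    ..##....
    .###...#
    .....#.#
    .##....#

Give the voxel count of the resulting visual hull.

start: 8×8×8 = 512 voxels
carve view 1 (along y, XZ-mask fill 19/64): 152 voxels remain
carve view 2 (along z, XY-mask fill 22/64): 52 voxels remain

remaining voxels: 52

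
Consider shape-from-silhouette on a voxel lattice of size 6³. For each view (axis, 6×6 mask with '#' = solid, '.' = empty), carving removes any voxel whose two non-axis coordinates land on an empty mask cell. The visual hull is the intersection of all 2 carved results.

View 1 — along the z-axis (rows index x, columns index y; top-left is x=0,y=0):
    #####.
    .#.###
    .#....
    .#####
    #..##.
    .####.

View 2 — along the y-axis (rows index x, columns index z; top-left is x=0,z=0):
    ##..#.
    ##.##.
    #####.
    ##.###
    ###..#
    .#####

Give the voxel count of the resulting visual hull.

remaining voxels: 93

initial block: 6^3 = 216
[1] z-view keeps 22 columns → grid now 132
[2] y-view keeps 26 columns → grid now 93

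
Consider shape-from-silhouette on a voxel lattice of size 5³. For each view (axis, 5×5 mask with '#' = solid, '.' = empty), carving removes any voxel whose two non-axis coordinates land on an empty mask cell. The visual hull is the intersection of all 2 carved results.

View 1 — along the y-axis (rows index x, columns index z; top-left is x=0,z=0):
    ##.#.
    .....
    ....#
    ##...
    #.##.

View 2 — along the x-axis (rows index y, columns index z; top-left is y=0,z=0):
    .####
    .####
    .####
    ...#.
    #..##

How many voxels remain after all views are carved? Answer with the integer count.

voxel count = 26

before carving: 125 voxels (5×5×5)
step 1: project along y, AND mask (9/25) → |grid| = 45
step 2: project along x, AND mask (16/25) → |grid| = 26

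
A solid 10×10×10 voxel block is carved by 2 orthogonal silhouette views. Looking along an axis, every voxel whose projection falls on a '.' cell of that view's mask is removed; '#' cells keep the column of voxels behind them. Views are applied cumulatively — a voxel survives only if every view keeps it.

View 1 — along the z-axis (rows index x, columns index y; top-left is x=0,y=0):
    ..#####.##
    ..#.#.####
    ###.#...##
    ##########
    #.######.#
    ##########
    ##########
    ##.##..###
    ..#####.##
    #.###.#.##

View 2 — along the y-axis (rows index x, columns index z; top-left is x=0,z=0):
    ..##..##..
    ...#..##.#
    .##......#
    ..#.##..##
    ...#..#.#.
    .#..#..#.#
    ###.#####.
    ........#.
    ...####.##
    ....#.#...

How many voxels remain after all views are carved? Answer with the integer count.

full grid |V| = 1000
after view 1 [z-axis, 78 of 100 cells solid] → remaining = 780
after view 2 [y-axis, 40 of 100 cells solid] → remaining = 327

|visual hull| = 327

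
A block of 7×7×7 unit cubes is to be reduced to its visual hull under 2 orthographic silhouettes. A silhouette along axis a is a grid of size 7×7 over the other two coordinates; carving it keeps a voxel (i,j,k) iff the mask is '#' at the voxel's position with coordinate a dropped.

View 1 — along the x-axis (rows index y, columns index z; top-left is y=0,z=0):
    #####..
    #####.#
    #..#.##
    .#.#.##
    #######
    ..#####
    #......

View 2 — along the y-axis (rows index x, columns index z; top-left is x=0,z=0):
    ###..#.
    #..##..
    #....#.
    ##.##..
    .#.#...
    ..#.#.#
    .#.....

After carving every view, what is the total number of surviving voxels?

full grid |V| = 343
after view 1 [x-axis, 32 of 49 cells solid] → remaining = 224
after view 2 [y-axis, 19 of 49 cells solid] → remaining = 87

remaining voxels: 87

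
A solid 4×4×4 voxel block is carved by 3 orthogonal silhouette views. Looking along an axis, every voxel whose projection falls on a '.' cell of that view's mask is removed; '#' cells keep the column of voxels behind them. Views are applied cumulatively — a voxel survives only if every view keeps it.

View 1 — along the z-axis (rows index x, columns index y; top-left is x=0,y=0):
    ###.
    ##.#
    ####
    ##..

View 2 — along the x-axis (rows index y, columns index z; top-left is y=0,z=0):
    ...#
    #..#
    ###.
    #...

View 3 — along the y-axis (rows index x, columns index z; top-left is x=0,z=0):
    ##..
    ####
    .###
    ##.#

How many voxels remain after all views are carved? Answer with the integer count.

remaining voxels: 14

initial block: 4^3 = 64
V1 z: intersect with XY mask (12 set) -- 48 left
V2 x: intersect with YZ mask (7 set) -- 20 left
V3 y: intersect with XZ mask (12 set) -- 14 left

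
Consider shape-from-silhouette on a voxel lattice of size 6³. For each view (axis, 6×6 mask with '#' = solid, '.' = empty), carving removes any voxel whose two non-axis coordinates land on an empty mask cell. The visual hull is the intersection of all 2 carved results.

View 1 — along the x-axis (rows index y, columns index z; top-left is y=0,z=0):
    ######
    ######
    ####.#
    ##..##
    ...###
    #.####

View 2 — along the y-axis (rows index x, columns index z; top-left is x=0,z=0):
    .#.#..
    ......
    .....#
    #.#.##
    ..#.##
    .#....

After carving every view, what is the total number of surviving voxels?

before carving: 216 voxels (6×6×6)
step 1: project along x, AND mask (29/36) → |grid| = 174
step 2: project along y, AND mask (11/36) → |grid| = 54

remaining voxels: 54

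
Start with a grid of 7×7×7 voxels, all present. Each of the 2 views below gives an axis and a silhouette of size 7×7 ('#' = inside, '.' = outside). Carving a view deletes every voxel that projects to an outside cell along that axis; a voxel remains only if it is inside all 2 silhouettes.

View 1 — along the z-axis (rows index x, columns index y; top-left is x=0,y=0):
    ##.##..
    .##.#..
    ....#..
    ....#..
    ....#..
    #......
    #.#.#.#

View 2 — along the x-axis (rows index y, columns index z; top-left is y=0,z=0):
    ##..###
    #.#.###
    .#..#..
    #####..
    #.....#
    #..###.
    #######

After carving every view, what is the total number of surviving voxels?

full grid |V| = 343
after view 1 [z-axis, 15 of 49 cells solid] → remaining = 105
after view 2 [x-axis, 30 of 49 cells solid] → remaining = 53

remaining voxels: 53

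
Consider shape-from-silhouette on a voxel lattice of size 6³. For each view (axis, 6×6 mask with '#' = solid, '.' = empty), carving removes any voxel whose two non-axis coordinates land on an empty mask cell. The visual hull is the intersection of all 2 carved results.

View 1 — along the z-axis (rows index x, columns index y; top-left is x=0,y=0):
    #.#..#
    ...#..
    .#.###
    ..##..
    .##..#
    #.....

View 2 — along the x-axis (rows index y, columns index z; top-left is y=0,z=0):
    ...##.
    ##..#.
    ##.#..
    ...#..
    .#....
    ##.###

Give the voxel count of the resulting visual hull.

before carving: 216 voxels (6×6×6)
  1. axis=2 (XY plane), |mask|=14  ⇒  voxels=84
  2. axis=0 (YZ plane), |mask|=15  ⇒  voxels=38

38 voxels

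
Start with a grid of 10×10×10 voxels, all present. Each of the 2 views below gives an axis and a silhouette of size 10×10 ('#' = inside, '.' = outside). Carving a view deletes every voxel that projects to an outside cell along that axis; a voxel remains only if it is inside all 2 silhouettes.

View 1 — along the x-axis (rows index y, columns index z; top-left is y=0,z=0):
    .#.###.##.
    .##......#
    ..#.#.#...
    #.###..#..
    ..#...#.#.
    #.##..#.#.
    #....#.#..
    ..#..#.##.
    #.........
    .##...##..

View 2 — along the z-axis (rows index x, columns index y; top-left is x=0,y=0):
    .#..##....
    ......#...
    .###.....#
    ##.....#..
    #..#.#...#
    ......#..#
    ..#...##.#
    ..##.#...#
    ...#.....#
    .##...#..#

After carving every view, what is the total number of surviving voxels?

initial block: 10^3 = 1000
after view 1 [x-axis, 37 of 100 cells solid] → remaining = 370
after view 2 [z-axis, 31 of 100 cells solid] → remaining = 122

|visual hull| = 122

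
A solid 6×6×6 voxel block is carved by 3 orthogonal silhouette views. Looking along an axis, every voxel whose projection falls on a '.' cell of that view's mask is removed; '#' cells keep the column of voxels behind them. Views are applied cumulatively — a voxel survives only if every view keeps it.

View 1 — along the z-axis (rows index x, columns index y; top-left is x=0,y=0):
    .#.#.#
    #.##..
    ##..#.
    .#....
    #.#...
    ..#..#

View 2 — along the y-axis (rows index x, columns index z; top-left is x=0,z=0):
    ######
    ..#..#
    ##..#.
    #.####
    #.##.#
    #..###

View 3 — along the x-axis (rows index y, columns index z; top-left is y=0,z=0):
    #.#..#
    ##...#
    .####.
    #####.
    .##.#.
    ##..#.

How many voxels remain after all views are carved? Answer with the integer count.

31 voxels

full grid |V| = 216
V1 z: intersect with XY mask (14 set) -- 84 left
V2 y: intersect with XZ mask (24 set) -- 54 left
V3 x: intersect with YZ mask (21 set) -- 31 left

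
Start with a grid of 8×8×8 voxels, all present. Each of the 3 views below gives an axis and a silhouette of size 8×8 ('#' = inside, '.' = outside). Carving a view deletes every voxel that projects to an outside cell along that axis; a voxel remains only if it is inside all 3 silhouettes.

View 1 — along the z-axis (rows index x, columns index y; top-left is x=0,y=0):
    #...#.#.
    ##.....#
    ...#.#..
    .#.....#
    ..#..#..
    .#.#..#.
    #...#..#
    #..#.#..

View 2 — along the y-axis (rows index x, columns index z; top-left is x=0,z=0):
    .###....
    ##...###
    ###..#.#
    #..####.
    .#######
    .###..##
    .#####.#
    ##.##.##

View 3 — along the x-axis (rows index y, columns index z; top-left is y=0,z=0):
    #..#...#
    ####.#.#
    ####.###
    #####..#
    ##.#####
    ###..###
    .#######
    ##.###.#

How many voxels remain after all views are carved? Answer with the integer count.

start: 8×8×8 = 512 voxels
[1] z-view keeps 21 columns → grid now 168
[2] y-view keeps 42 columns → grid now 109
[3] x-view keeps 48 columns → grid now 80

remaining voxels: 80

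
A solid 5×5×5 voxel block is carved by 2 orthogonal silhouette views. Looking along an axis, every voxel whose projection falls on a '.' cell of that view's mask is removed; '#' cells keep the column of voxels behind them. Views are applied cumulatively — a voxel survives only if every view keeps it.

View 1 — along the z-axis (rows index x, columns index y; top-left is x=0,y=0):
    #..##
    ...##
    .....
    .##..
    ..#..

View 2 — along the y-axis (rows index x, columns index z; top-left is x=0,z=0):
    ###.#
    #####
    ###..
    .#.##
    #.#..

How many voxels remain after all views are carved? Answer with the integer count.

voxel count = 30

initial block: 5^3 = 125
step 1: project along z, AND mask (8/25) → |grid| = 40
step 2: project along y, AND mask (17/25) → |grid| = 30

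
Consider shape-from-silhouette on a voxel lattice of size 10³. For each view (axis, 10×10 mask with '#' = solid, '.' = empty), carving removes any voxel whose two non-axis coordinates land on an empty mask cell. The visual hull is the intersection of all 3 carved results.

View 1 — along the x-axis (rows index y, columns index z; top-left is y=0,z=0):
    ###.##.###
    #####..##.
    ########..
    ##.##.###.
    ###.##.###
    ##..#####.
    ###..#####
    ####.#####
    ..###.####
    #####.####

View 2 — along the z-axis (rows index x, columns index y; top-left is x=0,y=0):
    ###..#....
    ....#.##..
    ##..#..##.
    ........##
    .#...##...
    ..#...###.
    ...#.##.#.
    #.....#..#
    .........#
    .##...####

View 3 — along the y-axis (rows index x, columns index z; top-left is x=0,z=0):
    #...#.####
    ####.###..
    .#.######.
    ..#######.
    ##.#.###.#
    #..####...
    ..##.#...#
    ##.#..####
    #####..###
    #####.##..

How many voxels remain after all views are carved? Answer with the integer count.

before carving: 1000 voxels (10×10×10)
carve view 1 (along x, YZ-mask fill 78/100): 780 voxels remain
carve view 2 (along z, XY-mask fill 35/100): 275 voxels remain
carve view 3 (along y, XZ-mask fill 65/100): 174 voxels remain

|visual hull| = 174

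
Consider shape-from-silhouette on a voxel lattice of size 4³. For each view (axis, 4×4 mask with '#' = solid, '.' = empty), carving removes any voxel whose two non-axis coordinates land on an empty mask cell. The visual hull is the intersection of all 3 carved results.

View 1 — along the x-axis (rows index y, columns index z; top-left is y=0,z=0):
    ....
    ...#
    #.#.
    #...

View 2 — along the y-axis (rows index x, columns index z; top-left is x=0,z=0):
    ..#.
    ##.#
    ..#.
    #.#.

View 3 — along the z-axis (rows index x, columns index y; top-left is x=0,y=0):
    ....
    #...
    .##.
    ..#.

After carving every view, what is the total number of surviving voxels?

start: 4×4×4 = 64 voxels
carve view 1 (along x, YZ-mask fill 4/16): 16 voxels remain
carve view 2 (along y, XZ-mask fill 7/16): 8 voxels remain
carve view 3 (along z, XY-mask fill 4/16): 3 voxels remain

remaining voxels: 3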